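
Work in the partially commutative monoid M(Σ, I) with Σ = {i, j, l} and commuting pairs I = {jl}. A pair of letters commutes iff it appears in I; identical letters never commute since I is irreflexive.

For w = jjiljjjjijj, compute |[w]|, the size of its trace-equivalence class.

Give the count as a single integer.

5

0(j) covers ∅
1(j) covers 0:j
2(i) covers 1:j
3(l) covers 2:i
4(j) covers 2:i
5(j) covers 4:j
6(j) covers 5:j
7(j) covers 6:j
8(i) covers 3:l, 7:j
9(j) covers 8:i
10(j) covers 9:j
floor of heap: 0:j
completions by unplaced set U, small U first (add the entries for U minus each lowest piece of U):
  |U|=1: {10}:1
  |U|=2: {9,10}:1
  |U|=3: {8,9,10}:1
  |U|=4: {3,8,9,10}:1  {7,8,9,10}:1
  |U|=5: {3,7,8,9,10}:2  {6,7,8,9,10}:1
  |U|=6: {3,6,7,8,9,10}:3  {5,6,7,8,9,10}:1
  |U|=7: {3,5,6,7,8,9,10}:4  {4,5,6,7,8,9,10}:1
  |U|=8: {3,4,5,6,7,8,9,10}:5
  |U|=9: {2,3,4,5,6,7,8,9,10}:5
  start at 0(j): 5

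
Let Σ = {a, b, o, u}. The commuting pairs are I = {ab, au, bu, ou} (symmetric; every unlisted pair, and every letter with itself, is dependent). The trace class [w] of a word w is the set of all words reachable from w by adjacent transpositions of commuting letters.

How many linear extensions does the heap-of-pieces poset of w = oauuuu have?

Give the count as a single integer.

15

piece 0:o — minimal
piece 1:a rests on {0:o}
piece 2:u — minimal
piece 3:u rests on {2:u}
piece 4:u rests on {3:u}
piece 5:u rests on {4:u}
minimal pieces: {0:o, 2:u}
ways to finish when only these pieces remain (= sum over removing one remaining piece with nothing left below it):
  1 left: {1}→1  {5}→1
  2 left: {0,1}→1  {1,5}→2  {4,5}→1
  3 left: {0,1,5}→3  {1,4,5}→3  {3,4,5}→1
  4 left: {0,1,4,5}→6  {1,3,4,5}→4  {2,3,4,5}→1
  placing 0:o first → 5 extensions
  placing 2:u first → 10 extensions
total linear extensions = 15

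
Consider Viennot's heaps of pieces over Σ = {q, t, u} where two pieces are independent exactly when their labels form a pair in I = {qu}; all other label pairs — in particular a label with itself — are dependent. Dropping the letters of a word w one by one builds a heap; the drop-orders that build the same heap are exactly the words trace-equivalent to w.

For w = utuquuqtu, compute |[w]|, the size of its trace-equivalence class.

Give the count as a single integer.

0(u) covers ∅
1(t) covers 0:u
2(u) covers 1:t
3(q) covers 1:t
4(u) covers 2:u
5(u) covers 4:u
6(q) covers 3:q
7(t) covers 5:u, 6:q
8(u) covers 7:t
floor of heap: 0:u
completions by unplaced set U, small U first (add the entries for U minus each lowest piece of U):
  |U|=1: {8}:1
  |U|=2: {7,8}:1
  |U|=3: {5,7,8}:1  {6,7,8}:1
  |U|=4: {3,6,7,8}:1  {4,5,7,8}:1  {5,6,7,8}:2
  |U|=5: {2,4,5,7,8}:1  {3,5,6,7,8}:3  {4,5,6,7,8}:3
  |U|=6: {2,4,5,6,7,8}:4  {3,4,5,6,7,8}:6
  |U|=7: {2,3,4,5,6,7,8}:10
  start at 0(u): 10

10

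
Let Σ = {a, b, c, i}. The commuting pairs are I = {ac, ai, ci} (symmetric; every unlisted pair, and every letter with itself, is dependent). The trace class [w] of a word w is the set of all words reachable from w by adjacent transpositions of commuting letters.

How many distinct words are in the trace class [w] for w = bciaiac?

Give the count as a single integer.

90

#0=b has no predecessor
#1=c depends on [0:b]
#2=i depends on [0:b]
#3=a depends on [0:b]
#4=i depends on [2:i]
#5=a depends on [3:a]
#6=c depends on [1:c]
sources: [0:b]
N(rest) = Σ N(rest − s) over sources s of rest; N(one piece) = 1:
  size 1 → [4]=1  [5]=1  [6]=1
  size 2 → [1,6]=1  [2,4]=1  [3,5]=1  [4,5]=2  [4,6]=2  [5,6]=2
  size 3 → [1,4,6]=3  [1,5,6]=3  [2,4,5]=3  [2,4,6]=3  [3,4,5]=3  [3,5,6]=3  [4,5,6]=6
  size 4 → [1,2,4,6]=6  [1,3,5,6]=6  [1,4,5,6]=12  [2,3,4,5]=6  [2,4,5,6]=12  [3,4,5,6]=12
  size 5 → [1,2,4,5,6]=30  [1,3,4,5,6]=30  [2,3,4,5,6]=30
  first=0(b) contributes 90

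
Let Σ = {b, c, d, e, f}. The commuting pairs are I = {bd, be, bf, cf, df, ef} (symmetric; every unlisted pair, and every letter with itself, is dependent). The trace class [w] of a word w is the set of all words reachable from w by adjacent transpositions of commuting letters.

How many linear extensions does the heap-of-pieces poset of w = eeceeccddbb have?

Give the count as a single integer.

6

0(e) covers ∅
1(e) covers 0:e
2(c) covers 1:e
3(e) covers 2:c
4(e) covers 3:e
5(c) covers 4:e
6(c) covers 5:c
7(d) covers 6:c
8(d) covers 7:d
9(b) covers 6:c
10(b) covers 9:b
floor of heap: 0:e
completions by unplaced set U, small U first (add the entries for U minus each lowest piece of U):
  |U|=1: {8}:1  {10}:1
  |U|=2: {7,8}:1  {8,10}:2  {9,10}:1
  |U|=3: {7,8,10}:3  {8,9,10}:3
  |U|=4: {7,8,9,10}:6
  |U|=5: {6,7,8,9,10}:6
  |U|=6: {5,6,7,8,9,10}:6
  |U|=7: {4,5,6,7,8,9,10}:6
  |U|=8: {3,4,5,6,7,8,9,10}:6
  |U|=9: {2,3,4,5,6,7,8,9,10}:6
  start at 0(e): 6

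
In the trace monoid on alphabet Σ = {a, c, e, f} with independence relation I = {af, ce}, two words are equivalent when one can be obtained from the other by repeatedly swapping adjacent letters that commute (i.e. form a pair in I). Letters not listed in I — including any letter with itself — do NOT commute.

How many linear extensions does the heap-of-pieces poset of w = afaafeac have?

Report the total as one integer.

10

#0=a has no predecessor
#1=f has no predecessor
#2=a depends on [0:a]
#3=a depends on [2:a]
#4=f depends on [1:f]
#5=e depends on [3:a, 4:f]
#6=a depends on [5:e]
#7=c depends on [6:a]
sources: [0:a, 1:f]
N(rest) = Σ N(rest − s) over sources s of rest; N(one piece) = 1:
  size 1 → [7]=1
  size 2 → [6,7]=1
  size 3 → [5,6,7]=1
  size 4 → [3,5,6,7]=1  [4,5,6,7]=1
  size 5 → [1,4,5,6,7]=1  [2,3,5,6,7]=1  [3,4,5,6,7]=2
  size 6 → [0,2,3,5,6,7]=1  [1,3,4,5,6,7]=3  [2,3,4,5,6,7]=3
  first=0(a) contributes 6
  first=1(f) contributes 4
|[w]| = 10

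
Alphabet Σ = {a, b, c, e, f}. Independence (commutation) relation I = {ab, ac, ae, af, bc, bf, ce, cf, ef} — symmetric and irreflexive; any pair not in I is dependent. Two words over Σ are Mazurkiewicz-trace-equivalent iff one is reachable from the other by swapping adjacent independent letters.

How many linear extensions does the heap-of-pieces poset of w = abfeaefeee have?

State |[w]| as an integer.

1260

piece 0:a — minimal
piece 1:b — minimal
piece 2:f — minimal
piece 3:e rests on {1:b}
piece 4:a rests on {0:a}
piece 5:e rests on {3:e}
piece 6:f rests on {2:f}
piece 7:e rests on {5:e}
piece 8:e rests on {7:e}
piece 9:e rests on {8:e}
minimal pieces: {0:a, 1:b, 2:f}
ways to finish when only these pieces remain (= sum over removing one remaining piece with nothing left below it):
  1 left: {4}→1  {6}→1  {9}→1
  2 left: {0,4}→1  {2,6}→1  {4,6}→2  {4,9}→2  {6,9}→2  {8,9}→1
  3 left: {0,4,6}→3  {0,4,9}→3  {2,4,6}→3  {2,6,9}→3  {4,6,9}→6  {4,8,9}→3  {6,8,9}→3  {7,8,9}→1
  4 left: {0,2,4,6}→6  {0,4,6,9}→12  {0,4,8,9}→6  {2,4,6,9}→12  {2,6,8,9}→6  {4,6,8,9}→12  {4,7,8,9}→4  {5,7,8,9}→1  {6,7,8,9}→4
  5 left: {0,2,4,6,9}→30  {0,4,6,8,9}→30  {0,4,7,8,9}→10  {2,4,6,8,9}→30  {2,6,7,8,9}→10  {3,5,7,8,9}→1  {4,5,7,8,9}→5  {4,6,7,8,9}→20  {5,6,7,8,9}→5
  6 left: {0,2,4,6,8,9}→90  {0,4,5,7,8,9}→15  {0,4,6,7,8,9}→60  {1,3,5,7,8,9}→1  {2,4,6,7,8,9}→60  {2,5,6,7,8,9}→15  {3,4,5,7,8,9}→6  {3,5,6,7,8,9}→6  {4,5,6,7,8,9}→30
  7 left: {0,2,4,6,7,8,9}→210  {0,3,4,5,7,8,9}→21  {0,4,5,6,7,8,9}→105  {1,3,4,5,7,8,9}→7  {1,3,5,6,7,8,9}→7  {2,3,5,6,7,8,9}→21  {2,4,5,6,7,8,9}→105  {3,4,5,6,7,8,9}→42
  8 left: {0,1,3,4,5,7,8,9}→28  {0,2,4,5,6,7,8,9}→420  {0,3,4,5,6,7,8,9}→168  {1,2,3,5,6,7,8,9}→28  {1,3,4,5,6,7,8,9}→56  {2,3,4,5,6,7,8,9}→168
  placing 0:a first → 252 extensions
  placing 1:b first → 756 extensions
  placing 2:f first → 252 extensions
total linear extensions = 1260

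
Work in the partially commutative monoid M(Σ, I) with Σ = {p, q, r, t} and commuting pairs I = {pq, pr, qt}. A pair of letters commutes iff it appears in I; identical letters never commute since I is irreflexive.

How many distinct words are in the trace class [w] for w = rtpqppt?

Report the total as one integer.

6

0(r) covers ∅
1(t) covers 0:r
2(p) covers 1:t
3(q) covers 0:r
4(p) covers 2:p
5(p) covers 4:p
6(t) covers 5:p
floor of heap: 0:r
completions by unplaced set U, small U first (add the entries for U minus each lowest piece of U):
  |U|=1: {3}:1  {6}:1
  |U|=2: {3,6}:2  {5,6}:1
  |U|=3: {3,5,6}:3  {4,5,6}:1
  |U|=4: {2,4,5,6}:1  {3,4,5,6}:4
  |U|=5: {1,2,4,5,6}:1  {2,3,4,5,6}:5
  start at 0(r): 6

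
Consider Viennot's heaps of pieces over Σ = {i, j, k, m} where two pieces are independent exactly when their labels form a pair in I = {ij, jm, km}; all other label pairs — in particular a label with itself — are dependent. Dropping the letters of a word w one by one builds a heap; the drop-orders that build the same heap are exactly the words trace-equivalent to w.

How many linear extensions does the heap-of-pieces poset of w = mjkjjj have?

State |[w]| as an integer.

6

0(m) covers ∅
1(j) covers ∅
2(k) covers 1:j
3(j) covers 2:k
4(j) covers 3:j
5(j) covers 4:j
floor of heap: 0:m, 1:j
completions by unplaced set U, small U first (add the entries for U minus each lowest piece of U):
  |U|=1: {0}:1  {5}:1
  |U|=2: {0,5}:2  {4,5}:1
  |U|=3: {0,4,5}:3  {3,4,5}:1
  |U|=4: {0,3,4,5}:4  {2,3,4,5}:1
  start at 0(m): 1
  start at 1(j): 5
sum over floor = 6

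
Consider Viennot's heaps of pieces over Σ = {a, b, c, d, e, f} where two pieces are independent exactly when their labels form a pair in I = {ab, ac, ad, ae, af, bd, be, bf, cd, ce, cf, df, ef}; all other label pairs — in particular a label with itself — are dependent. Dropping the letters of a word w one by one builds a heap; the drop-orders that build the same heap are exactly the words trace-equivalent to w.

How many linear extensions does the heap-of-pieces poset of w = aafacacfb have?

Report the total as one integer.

piece 0:a — minimal
piece 1:a rests on {0:a}
piece 2:f — minimal
piece 3:a rests on {1:a}
piece 4:c — minimal
piece 5:a rests on {3:a}
piece 6:c rests on {4:c}
piece 7:f rests on {2:f}
piece 8:b rests on {6:c}
minimal pieces: {0:a, 2:f, 4:c}
ways to finish when only these pieces remain (= sum over removing one remaining piece with nothing left below it):
  1 left: {5}→1  {7}→1  {8}→1
  2 left: {2,7}→1  {3,5}→1  {5,7}→2  {5,8}→2  {6,8}→1  {7,8}→2
  3 left: {1,3,5}→1  {2,5,7}→3  {2,7,8}→3  {3,5,7}→3  {3,5,8}→3  {4,6,8}→1  {5,6,8}→3  {5,7,8}→6  {6,7,8}→3
  4 left: {0,1,3,5}→1  {1,3,5,7}→4  {1,3,5,8}→4  {2,3,5,7}→6  {2,5,7,8}→12  {2,6,7,8}→6  {3,5,6,8}→6  {3,5,7,8}→12  {4,5,6,8}→4  {4,6,7,8}→4  {5,6,7,8}→12
  5 left: {0,1,3,5,7}→5  {0,1,3,5,8}→5  {1,2,3,5,7}→10  {1,3,5,6,8}→10  {1,3,5,7,8}→20  {2,3,5,7,8}→30  {2,4,6,7,8}→10  {2,5,6,7,8}→30  {3,4,5,6,8}→10  {3,5,6,7,8}→30  {4,5,6,7,8}→20
  6 left: {0,1,2,3,5,7}→15  {0,1,3,5,6,8}→15  {0,1,3,5,7,8}→30  {1,2,3,5,7,8}→60  {1,3,4,5,6,8}→20  {1,3,5,6,7,8}→60  {2,3,5,6,7,8}→90  {2,4,5,6,7,8}→60  {3,4,5,6,7,8}→60
  7 left: {0,1,2,3,5,7,8}→105  {0,1,3,4,5,6,8}→35  {0,1,3,5,6,7,8}→105  {1,2,3,5,6,7,8}→210  {1,3,4,5,6,7,8}→140  {2,3,4,5,6,7,8}→210
  placing 0:a first → 560 extensions
  placing 2:f first → 280 extensions
  placing 4:c first → 420 extensions
total linear extensions = 1260

1260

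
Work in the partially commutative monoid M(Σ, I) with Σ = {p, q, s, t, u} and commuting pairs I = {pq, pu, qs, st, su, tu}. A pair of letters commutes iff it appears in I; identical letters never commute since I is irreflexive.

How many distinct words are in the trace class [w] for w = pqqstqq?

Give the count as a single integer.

15

#0=p has no predecessor
#1=q has no predecessor
#2=q depends on [1:q]
#3=s depends on [0:p]
#4=t depends on [0:p, 2:q]
#5=q depends on [4:t]
#6=q depends on [5:q]
sources: [0:p, 1:q]
N(rest) = Σ N(rest − s) over sources s of rest; N(one piece) = 1:
  size 1 → [3]=1  [6]=1
  size 2 → [3,6]=2  [5,6]=1
  size 3 → [3,5,6]=3  [4,5,6]=1
  size 4 → [2,4,5,6]=1  [3,4,5,6]=4
  size 5 → [0,3,4,5,6]=4  [1,2,4,5,6]=1  [2,3,4,5,6]=5
  first=0(p) contributes 6
  first=1(q) contributes 9
|[w]| = 15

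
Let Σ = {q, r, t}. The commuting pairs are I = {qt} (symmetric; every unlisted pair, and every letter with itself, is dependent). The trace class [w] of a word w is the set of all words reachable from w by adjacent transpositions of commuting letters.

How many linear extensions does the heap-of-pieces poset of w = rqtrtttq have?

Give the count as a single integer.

#0=r has no predecessor
#1=q depends on [0:r]
#2=t depends on [0:r]
#3=r depends on [1:q, 2:t]
#4=t depends on [3:r]
#5=t depends on [4:t]
#6=t depends on [5:t]
#7=q depends on [3:r]
sources: [0:r]
N(rest) = Σ N(rest − s) over sources s of rest; N(one piece) = 1:
  size 1 → [6]=1  [7]=1
  size 2 → [5,6]=1  [6,7]=2
  size 3 → [4,5,6]=1  [5,6,7]=3
  size 4 → [4,5,6,7]=4
  size 5 → [3,4,5,6,7]=4
  size 6 → [1,3,4,5,6,7]=4  [2,3,4,5,6,7]=4
  first=0(r) contributes 8

8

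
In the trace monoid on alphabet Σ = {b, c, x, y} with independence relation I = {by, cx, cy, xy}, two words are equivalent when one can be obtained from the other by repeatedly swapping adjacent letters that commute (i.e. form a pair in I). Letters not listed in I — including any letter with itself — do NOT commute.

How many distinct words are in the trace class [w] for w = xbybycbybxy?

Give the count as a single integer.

330

drop 0:x onto floor
drop 1:b onto {0:x}
drop 2:y onto floor
drop 3:b onto {1:b}
drop 4:y onto {2:y}
drop 5:c onto {3:b}
drop 6:b onto {5:c}
drop 7:y onto {4:y}
drop 8:b onto {6:b}
drop 9:x onto {8:b}
drop 10:y onto {7:y}
ground layer = {0:x, 2:y}
drop-orders for the pieces not yet dropped (sum over which currently-grounded one goes next):
  1 to go: {9} 1  {10} 1
  2 to go: {7,10} 1  {8,9} 1  {9,10} 2
  3 to go: {4,7,10} 1  {6,8,9} 1  {7,9,10} 3  {8,9,10} 3
  4 to go: {2,4,7,10} 1  {4,7,9,10} 4  {5,6,8,9} 1  {6,8,9,10} 4  {7,8,9,10} 6
  5 to go: {2,4,7,9,10} 5  {3,5,6,8,9} 1  {4,7,8,9,10} 10  {5,6,8,9,10} 5  {6,7,8,9,10} 10
  6 to go: {1,3,5,6,8,9} 1  {2,4,7,8,9,10} 15  {3,5,6,8,9,10} 6  {4,6,7,8,9,10} 20  {5,6,7,8,9,10} 15
  7 to go: {0,1,3,5,6,8,9} 1  {1,3,5,6,8,9,10} 7  {2,4,6,7,8,9,10} 35  {3,5,6,7,8,9,10} 21  {4,5,6,7,8,9,10} 35
  8 to go: {0,1,3,5,6,8,9,10} 8  {1,3,5,6,7,8,9,10} 28  {2,4,5,6,7,8,9,10} 70  {3,4,5,6,7,8,9,10} 56
  9 to go: {0,1,3,5,6,7,8,9,10} 36  {1,3,4,5,6,7,8,9,10} 84  {2,3,4,5,6,7,8,9,10} 126
  if 0:x drops first: 210 orders
  if 2:y drops first: 120 orders
heap linearizations: 330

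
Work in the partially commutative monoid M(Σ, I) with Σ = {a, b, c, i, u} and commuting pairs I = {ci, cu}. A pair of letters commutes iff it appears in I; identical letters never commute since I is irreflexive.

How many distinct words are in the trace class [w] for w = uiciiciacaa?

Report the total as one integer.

drop 0:u onto floor
drop 1:i onto {0:u}
drop 2:c onto floor
drop 3:i onto {1:i}
drop 4:i onto {3:i}
drop 5:c onto {2:c}
drop 6:i onto {4:i}
drop 7:a onto {5:c, 6:i}
drop 8:c onto {7:a}
drop 9:a onto {8:c}
drop 10:a onto {9:a}
ground layer = {0:u, 2:c}
drop-orders for the pieces not yet dropped (sum over which currently-grounded one goes next):
  1 to go: {10} 1
  2 to go: {9,10} 1
  3 to go: {8,9,10} 1
  4 to go: {7,8,9,10} 1
  5 to go: {5,7,8,9,10} 1  {6,7,8,9,10} 1
  6 to go: {2,5,7,8,9,10} 1  {4,6,7,8,9,10} 1  {5,6,7,8,9,10} 2
  7 to go: {2,5,6,7,8,9,10} 3  {3,4,6,7,8,9,10} 1  {4,5,6,7,8,9,10} 3
  8 to go: {1,3,4,6,7,8,9,10} 1  {2,4,5,6,7,8,9,10} 6  {3,4,5,6,7,8,9,10} 4
  9 to go: {0,1,3,4,6,7,8,9,10} 1  {1,3,4,5,6,7,8,9,10} 5  {2,3,4,5,6,7,8,9,10} 10
  if 0:u drops first: 15 orders
  if 2:c drops first: 6 orders
heap linearizations: 21

21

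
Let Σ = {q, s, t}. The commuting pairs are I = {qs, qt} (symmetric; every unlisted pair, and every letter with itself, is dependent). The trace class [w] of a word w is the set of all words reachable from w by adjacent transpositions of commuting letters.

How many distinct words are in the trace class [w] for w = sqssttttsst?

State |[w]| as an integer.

drop 0:s onto floor
drop 1:q onto floor
drop 2:s onto {0:s}
drop 3:s onto {2:s}
drop 4:t onto {3:s}
drop 5:t onto {4:t}
drop 6:t onto {5:t}
drop 7:t onto {6:t}
drop 8:s onto {7:t}
drop 9:s onto {8:s}
drop 10:t onto {9:s}
ground layer = {0:s, 1:q}
drop-orders for the pieces not yet dropped (sum over which currently-grounded one goes next):
  1 to go: {1} 1  {10} 1
  2 to go: {1,10} 2  {9,10} 1
  3 to go: {1,9,10} 3  {8,9,10} 1
  4 to go: {1,8,9,10} 4  {7,8,9,10} 1
  5 to go: {1,7,8,9,10} 5  {6,7,8,9,10} 1
  6 to go: {1,6,7,8,9,10} 6  {5,6,7,8,9,10} 1
  7 to go: {1,5,6,7,8,9,10} 7  {4,5,6,7,8,9,10} 1
  8 to go: {1,4,5,6,7,8,9,10} 8  {3,4,5,6,7,8,9,10} 1
  9 to go: {1,3,4,5,6,7,8,9,10} 9  {2,3,4,5,6,7,8,9,10} 1
  if 0:s drops first: 10 orders
  if 1:q drops first: 1 orders
heap linearizations: 11

11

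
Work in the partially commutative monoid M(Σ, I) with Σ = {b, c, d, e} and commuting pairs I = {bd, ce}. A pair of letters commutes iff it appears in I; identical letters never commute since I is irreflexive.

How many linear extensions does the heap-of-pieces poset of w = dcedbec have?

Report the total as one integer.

piece 0:d — minimal
piece 1:c rests on {0:d}
piece 2:e rests on {0:d}
piece 3:d rests on {1:c, 2:e}
piece 4:b rests on {1:c, 2:e}
piece 5:e rests on {3:d, 4:b}
piece 6:c rests on {3:d, 4:b}
minimal pieces: {0:d}
ways to finish when only these pieces remain (= sum over removing one remaining piece with nothing left below it):
  1 left: {5}→1  {6}→1
  2 left: {5,6}→2
  3 left: {3,5,6}→2  {4,5,6}→2
  4 left: {3,4,5,6}→4
  5 left: {1,3,4,5,6}→4  {2,3,4,5,6}→4
  placing 0:d first → 8 extensions

8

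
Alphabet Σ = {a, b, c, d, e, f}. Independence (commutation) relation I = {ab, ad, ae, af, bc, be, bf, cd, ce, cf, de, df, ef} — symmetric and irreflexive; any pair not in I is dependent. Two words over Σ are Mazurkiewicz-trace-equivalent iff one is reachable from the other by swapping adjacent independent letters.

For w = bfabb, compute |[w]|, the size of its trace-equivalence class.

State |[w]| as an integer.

20

#0=b has no predecessor
#1=f has no predecessor
#2=a has no predecessor
#3=b depends on [0:b]
#4=b depends on [3:b]
sources: [0:b, 1:f, 2:a]
N(rest) = Σ N(rest − s) over sources s of rest; N(one piece) = 1:
  size 1 → [1]=1  [2]=1  [4]=1
  size 2 → [1,2]=2  [1,4]=2  [2,4]=2  [3,4]=1
  size 3 → [0,3,4]=1  [1,2,4]=6  [1,3,4]=3  [2,3,4]=3
  first=0(b) contributes 12
  first=1(f) contributes 4
  first=2(a) contributes 4
|[w]| = 20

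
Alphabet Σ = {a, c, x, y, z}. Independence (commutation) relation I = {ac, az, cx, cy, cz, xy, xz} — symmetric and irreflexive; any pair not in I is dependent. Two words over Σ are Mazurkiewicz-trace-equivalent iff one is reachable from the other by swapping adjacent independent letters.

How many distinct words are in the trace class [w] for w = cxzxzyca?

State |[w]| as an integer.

0(c) covers ∅
1(x) covers ∅
2(z) covers ∅
3(x) covers 1:x
4(z) covers 2:z
5(y) covers 4:z
6(c) covers 0:c
7(a) covers 3:x, 5:y
floor of heap: 0:c, 1:x, 2:z
completions by unplaced set U, small U first (add the entries for U minus each lowest piece of U):
  |U|=1: {6}:1  {7}:1
  |U|=2: {0,6}:1  {3,7}:1  {5,7}:1  {6,7}:2
  |U|=3: {0,6,7}:3  {1,3,7}:1  {3,5,7}:2  {3,6,7}:3  {4,5,7}:1  {5,6,7}:3
  |U|=4: {0,3,6,7}:6  {0,5,6,7}:6  {1,3,5,7}:3  {1,3,6,7}:4  {2,4,5,7}:1  {3,4,5,7}:3  {3,5,6,7}:8  {4,5,6,7}:4
  |U|=5: {0,1,3,6,7}:10  {0,3,5,6,7}:20  {0,4,5,6,7}:10  {1,3,4,5,7}:6  {1,3,5,6,7}:15  {2,3,4,5,7}:4  {2,4,5,6,7}:5  {3,4,5,6,7}:15
  |U|=6: {0,1,3,5,6,7}:45  {0,2,4,5,6,7}:15  {0,3,4,5,6,7}:45  {1,2,3,4,5,7}:10  {1,3,4,5,6,7}:36  {2,3,4,5,6,7}:24
  start at 0(c): 70
  start at 1(x): 84
  start at 2(z): 126
sum over floor = 280

280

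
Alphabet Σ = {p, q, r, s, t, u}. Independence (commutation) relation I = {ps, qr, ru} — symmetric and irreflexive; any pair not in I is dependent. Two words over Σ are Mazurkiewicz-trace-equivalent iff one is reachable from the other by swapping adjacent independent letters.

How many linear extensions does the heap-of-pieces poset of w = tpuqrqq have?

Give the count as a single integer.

5

piece 0:t — minimal
piece 1:p rests on {0:t}
piece 2:u rests on {1:p}
piece 3:q rests on {2:u}
piece 4:r rests on {1:p}
piece 5:q rests on {3:q}
piece 6:q rests on {5:q}
minimal pieces: {0:t}
ways to finish when only these pieces remain (= sum over removing one remaining piece with nothing left below it):
  1 left: {4}→1  {6}→1
  2 left: {4,6}→2  {5,6}→1
  3 left: {3,5,6}→1  {4,5,6}→3
  4 left: {2,3,5,6}→1  {3,4,5,6}→4
  5 left: {2,3,4,5,6}→5
  placing 0:t first → 5 extensions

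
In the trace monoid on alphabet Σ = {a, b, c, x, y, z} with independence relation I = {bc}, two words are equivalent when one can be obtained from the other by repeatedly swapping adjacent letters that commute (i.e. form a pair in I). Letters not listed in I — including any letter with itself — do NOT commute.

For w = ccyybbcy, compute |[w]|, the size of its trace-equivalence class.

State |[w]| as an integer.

#0=c has no predecessor
#1=c depends on [0:c]
#2=y depends on [1:c]
#3=y depends on [2:y]
#4=b depends on [3:y]
#5=b depends on [4:b]
#6=c depends on [3:y]
#7=y depends on [5:b, 6:c]
sources: [0:c]
N(rest) = Σ N(rest − s) over sources s of rest; N(one piece) = 1:
  size 1 → [7]=1
  size 2 → [5,7]=1  [6,7]=1
  size 3 → [4,5,7]=1  [5,6,7]=2
  size 4 → [4,5,6,7]=3
  size 5 → [3,4,5,6,7]=3
  size 6 → [2,3,4,5,6,7]=3
  first=0(c) contributes 3

3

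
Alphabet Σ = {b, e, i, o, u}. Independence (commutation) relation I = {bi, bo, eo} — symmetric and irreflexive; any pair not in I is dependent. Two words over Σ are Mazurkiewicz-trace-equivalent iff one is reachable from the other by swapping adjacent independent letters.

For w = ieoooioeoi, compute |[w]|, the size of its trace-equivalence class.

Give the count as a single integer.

12

#0=i has no predecessor
#1=e depends on [0:i]
#2=o depends on [0:i]
#3=o depends on [2:o]
#4=o depends on [3:o]
#5=i depends on [1:e, 4:o]
#6=o depends on [5:i]
#7=e depends on [5:i]
#8=o depends on [6:o]
#9=i depends on [7:e, 8:o]
sources: [0:i]
N(rest) = Σ N(rest − s) over sources s of rest; N(one piece) = 1:
  size 1 → [9]=1
  size 2 → [7,9]=1  [8,9]=1
  size 3 → [6,8,9]=1  [7,8,9]=2
  size 4 → [6,7,8,9]=3
  size 5 → [5,6,7,8,9]=3
  size 6 → [1,5,6,7,8,9]=3  [4,5,6,7,8,9]=3
  size 7 → [1,4,5,6,7,8,9]=6  [3,4,5,6,7,8,9]=3
  size 8 → [1,3,4,5,6,7,8,9]=9  [2,3,4,5,6,7,8,9]=3
  first=0(i) contributes 12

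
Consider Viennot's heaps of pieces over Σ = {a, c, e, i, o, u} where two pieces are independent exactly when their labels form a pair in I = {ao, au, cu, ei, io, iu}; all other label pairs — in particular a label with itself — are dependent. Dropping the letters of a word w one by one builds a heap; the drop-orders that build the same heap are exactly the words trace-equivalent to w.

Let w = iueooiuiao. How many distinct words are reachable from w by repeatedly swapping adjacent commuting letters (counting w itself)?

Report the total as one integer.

piece 0:i — minimal
piece 1:u — minimal
piece 2:e rests on {1:u}
piece 3:o rests on {2:e}
piece 4:o rests on {3:o}
piece 5:i rests on {0:i}
piece 6:u rests on {4:o}
piece 7:i rests on {5:i}
piece 8:a rests on {2:e, 7:i}
piece 9:o rests on {6:u}
minimal pieces: {0:i, 1:u}
ways to finish when only these pieces remain (= sum over removing one remaining piece with nothing left below it):
  1 left: {8}→1  {9}→1
  2 left: {6,9}→1  {7,8}→1  {8,9}→2
  3 left: {4,6,9}→1  {5,7,8}→1  {6,8,9}→3  {7,8,9}→3
  4 left: {0,5,7,8}→1  {3,4,6,9}→1  {4,6,8,9}→4  {5,7,8,9}→4  {6,7,8,9}→6
  5 left: {0,5,7,8,9}→5  {3,4,6,8,9}→5  {4,6,7,8,9}→10  {5,6,7,8,9}→10
  6 left: {0,5,6,7,8,9}→15  {2,3,4,6,8,9}→5  {3,4,6,7,8,9}→15  {4,5,6,7,8,9}→20
  7 left: {0,4,5,6,7,8,9}→35  {1,2,3,4,6,8,9}→5  {2,3,4,6,7,8,9}→20  {3,4,5,6,7,8,9}→35
  8 left: {0,3,4,5,6,7,8,9}→70  {1,2,3,4,6,7,8,9}→25  {2,3,4,5,6,7,8,9}→55
  placing 0:i first → 80 extensions
  placing 1:u first → 125 extensions
total linear extensions = 205

205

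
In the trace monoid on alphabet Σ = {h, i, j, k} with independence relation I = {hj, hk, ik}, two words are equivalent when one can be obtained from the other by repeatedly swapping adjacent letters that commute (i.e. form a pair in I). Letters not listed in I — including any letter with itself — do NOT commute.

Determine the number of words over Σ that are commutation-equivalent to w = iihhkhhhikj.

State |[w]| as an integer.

45

0(i) covers ∅
1(i) covers 0:i
2(h) covers 1:i
3(h) covers 2:h
4(k) covers ∅
5(h) covers 3:h
6(h) covers 5:h
7(h) covers 6:h
8(i) covers 7:h
9(k) covers 4:k
10(j) covers 8:i, 9:k
floor of heap: 0:i, 4:k
completions by unplaced set U, small U first (add the entries for U minus each lowest piece of U):
  |U|=1: {10}:1
  |U|=2: {8,10}:1  {9,10}:1
  |U|=3: {4,9,10}:1  {7,8,10}:1  {8,9,10}:2
  |U|=4: {4,8,9,10}:3  {6,7,8,10}:1  {7,8,9,10}:3
  |U|=5: {4,7,8,9,10}:6  {5,6,7,8,10}:1  {6,7,8,9,10}:4
  |U|=6: {3,5,6,7,8,10}:1  {4,6,7,8,9,10}:10  {5,6,7,8,9,10}:5
  |U|=7: {2,3,5,6,7,8,10}:1  {3,5,6,7,8,9,10}:6  {4,5,6,7,8,9,10}:15
  |U|=8: {1,2,3,5,6,7,8,10}:1  {2,3,5,6,7,8,9,10}:7  {3,4,5,6,7,8,9,10}:21
  |U|=9: {0,1,2,3,5,6,7,8,10}:1  {1,2,3,5,6,7,8,9,10}:8  {2,3,4,5,6,7,8,9,10}:28
  start at 0(i): 36
  start at 4(k): 9
sum over floor = 45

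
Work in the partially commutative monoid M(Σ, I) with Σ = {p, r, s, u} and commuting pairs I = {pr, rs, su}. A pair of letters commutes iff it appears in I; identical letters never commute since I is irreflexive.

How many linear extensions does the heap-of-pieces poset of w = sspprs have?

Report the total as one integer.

#0=s has no predecessor
#1=s depends on [0:s]
#2=p depends on [1:s]
#3=p depends on [2:p]
#4=r has no predecessor
#5=s depends on [3:p]
sources: [0:s, 4:r]
N(rest) = Σ N(rest − s) over sources s of rest; N(one piece) = 1:
  size 1 → [4]=1  [5]=1
  size 2 → [3,5]=1  [4,5]=2
  size 3 → [2,3,5]=1  [3,4,5]=3
  size 4 → [1,2,3,5]=1  [2,3,4,5]=4
  first=0(s) contributes 5
  first=4(r) contributes 1
|[w]| = 6

6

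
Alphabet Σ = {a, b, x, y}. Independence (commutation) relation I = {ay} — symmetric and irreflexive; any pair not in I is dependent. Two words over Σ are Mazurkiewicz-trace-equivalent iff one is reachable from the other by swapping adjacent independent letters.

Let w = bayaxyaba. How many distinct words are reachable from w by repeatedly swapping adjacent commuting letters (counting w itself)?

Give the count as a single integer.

6

drop 0:b onto floor
drop 1:a onto {0:b}
drop 2:y onto {0:b}
drop 3:a onto {1:a}
drop 4:x onto {2:y, 3:a}
drop 5:y onto {4:x}
drop 6:a onto {4:x}
drop 7:b onto {5:y, 6:a}
drop 8:a onto {7:b}
ground layer = {0:b}
drop-orders for the pieces not yet dropped (sum over which currently-grounded one goes next):
  1 to go: {8} 1
  2 to go: {7,8} 1
  3 to go: {5,7,8} 1  {6,7,8} 1
  4 to go: {5,6,7,8} 2
  5 to go: {4,5,6,7,8} 2
  6 to go: {2,4,5,6,7,8} 2  {3,4,5,6,7,8} 2
  7 to go: {1,3,4,5,6,7,8} 2  {2,3,4,5,6,7,8} 4
  if 0:b drops first: 6 orders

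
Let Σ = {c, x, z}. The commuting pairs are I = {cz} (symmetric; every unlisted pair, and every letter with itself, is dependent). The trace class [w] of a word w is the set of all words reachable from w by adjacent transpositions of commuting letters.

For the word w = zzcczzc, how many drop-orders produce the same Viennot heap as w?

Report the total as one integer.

35

0(z) covers ∅
1(z) covers 0:z
2(c) covers ∅
3(c) covers 2:c
4(z) covers 1:z
5(z) covers 4:z
6(c) covers 3:c
floor of heap: 0:z, 2:c
completions by unplaced set U, small U first (add the entries for U minus each lowest piece of U):
  |U|=1: {5}:1  {6}:1
  |U|=2: {3,6}:1  {4,5}:1  {5,6}:2
  |U|=3: {1,4,5}:1  {2,3,6}:1  {3,5,6}:3  {4,5,6}:3
  |U|=4: {0,1,4,5}:1  {1,4,5,6}:4  {2,3,5,6}:4  {3,4,5,6}:6
  |U|=5: {0,1,4,5,6}:5  {1,3,4,5,6}:10  {2,3,4,5,6}:10
  start at 0(z): 20
  start at 2(c): 15
sum over floor = 35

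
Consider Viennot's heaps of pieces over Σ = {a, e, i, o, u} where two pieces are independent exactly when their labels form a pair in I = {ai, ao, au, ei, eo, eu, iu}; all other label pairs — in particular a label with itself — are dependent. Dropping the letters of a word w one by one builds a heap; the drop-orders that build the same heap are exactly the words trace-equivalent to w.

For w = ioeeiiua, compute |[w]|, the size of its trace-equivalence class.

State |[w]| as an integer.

piece 0:i — minimal
piece 1:o rests on {0:i}
piece 2:e — minimal
piece 3:e rests on {2:e}
piece 4:i rests on {1:o}
piece 5:i rests on {4:i}
piece 6:u rests on {1:o}
piece 7:a rests on {3:e}
minimal pieces: {0:i, 2:e}
ways to finish when only these pieces remain (= sum over removing one remaining piece with nothing left below it):
  1 left: {5}→1  {6}→1  {7}→1
  2 left: {3,7}→1  {4,5}→1  {5,6}→2  {5,7}→2  {6,7}→2
  3 left: {2,3,7}→1  {3,5,7}→3  {3,6,7}→3  {4,5,6}→3  {4,5,7}→3  {5,6,7}→6
  4 left: {1,4,5,6}→3  {2,3,5,7}→4  {2,3,6,7}→4  {3,4,5,7}→6  {3,5,6,7}→12  {4,5,6,7}→12
  5 left: {0,1,4,5,6}→3  {1,4,5,6,7}→15  {2,3,4,5,7}→10  {2,3,5,6,7}→20  {3,4,5,6,7}→30
  6 left: {0,1,4,5,6,7}→18  {1,3,4,5,6,7}→45  {2,3,4,5,6,7}→60
  placing 0:i first → 105 extensions
  placing 2:e first → 63 extensions
total linear extensions = 168

168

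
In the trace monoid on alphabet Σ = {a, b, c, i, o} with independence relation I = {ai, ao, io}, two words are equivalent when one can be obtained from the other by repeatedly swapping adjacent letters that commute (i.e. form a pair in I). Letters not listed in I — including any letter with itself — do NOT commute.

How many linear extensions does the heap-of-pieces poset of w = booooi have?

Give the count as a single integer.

5

piece 0:b — minimal
piece 1:o rests on {0:b}
piece 2:o rests on {1:o}
piece 3:o rests on {2:o}
piece 4:o rests on {3:o}
piece 5:i rests on {0:b}
minimal pieces: {0:b}
ways to finish when only these pieces remain (= sum over removing one remaining piece with nothing left below it):
  1 left: {4}→1  {5}→1
  2 left: {3,4}→1  {4,5}→2
  3 left: {2,3,4}→1  {3,4,5}→3
  4 left: {1,2,3,4}→1  {2,3,4,5}→4
  placing 0:b first → 5 extensions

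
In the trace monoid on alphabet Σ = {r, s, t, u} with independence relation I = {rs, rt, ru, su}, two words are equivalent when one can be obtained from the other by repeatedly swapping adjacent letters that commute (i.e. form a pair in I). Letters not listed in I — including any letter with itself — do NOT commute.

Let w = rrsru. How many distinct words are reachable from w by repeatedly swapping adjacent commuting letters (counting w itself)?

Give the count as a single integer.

20

0(r) covers ∅
1(r) covers 0:r
2(s) covers ∅
3(r) covers 1:r
4(u) covers ∅
floor of heap: 0:r, 2:s, 4:u
completions by unplaced set U, small U first (add the entries for U minus each lowest piece of U):
  |U|=1: {2}:1  {3}:1  {4}:1
  |U|=2: {1,3}:1  {2,3}:2  {2,4}:2  {3,4}:2
  |U|=3: {0,1,3}:1  {1,2,3}:3  {1,3,4}:3  {2,3,4}:6
  start at 0(r): 12
  start at 2(s): 4
  start at 4(u): 4
sum over floor = 20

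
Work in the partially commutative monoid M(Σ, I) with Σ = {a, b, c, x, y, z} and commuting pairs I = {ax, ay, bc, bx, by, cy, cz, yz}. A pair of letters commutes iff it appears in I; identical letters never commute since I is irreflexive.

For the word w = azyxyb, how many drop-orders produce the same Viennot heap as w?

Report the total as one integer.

10

0(a) covers ∅
1(z) covers 0:a
2(y) covers ∅
3(x) covers 1:z, 2:y
4(y) covers 3:x
5(b) covers 1:z
floor of heap: 0:a, 2:y
completions by unplaced set U, small U first (add the entries for U minus each lowest piece of U):
  |U|=1: {4}:1  {5}:1
  |U|=2: {3,4}:1  {4,5}:2
  |U|=3: {2,3,4}:1  {3,4,5}:3
  |U|=4: {1,3,4,5}:3  {2,3,4,5}:4
  start at 0(a): 7
  start at 2(y): 3
sum over floor = 10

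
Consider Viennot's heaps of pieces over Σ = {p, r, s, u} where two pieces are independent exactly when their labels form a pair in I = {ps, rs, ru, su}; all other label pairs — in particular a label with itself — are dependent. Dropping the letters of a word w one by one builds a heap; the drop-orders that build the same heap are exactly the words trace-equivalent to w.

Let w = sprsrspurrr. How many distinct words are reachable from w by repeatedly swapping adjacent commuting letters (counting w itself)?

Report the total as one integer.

660

piece 0:s — minimal
piece 1:p — minimal
piece 2:r rests on {1:p}
piece 3:s rests on {0:s}
piece 4:r rests on {2:r}
piece 5:s rests on {3:s}
piece 6:p rests on {4:r}
piece 7:u rests on {6:p}
piece 8:r rests on {6:p}
piece 9:r rests on {8:r}
piece 10:r rests on {9:r}
minimal pieces: {0:s, 1:p}
ways to finish when only these pieces remain (= sum over removing one remaining piece with nothing left below it):
  1 left: {5}→1  {7}→1  {10}→1
  2 left: {3,5}→1  {5,7}→2  {5,10}→2  {7,10}→2  {9,10}→1
  3 left: {0,3,5}→1  {3,5,7}→3  {3,5,10}→3  {5,7,10}→6  {5,9,10}→3  {7,9,10}→3  {8,9,10}→1
  4 left: {0,3,5,7}→4  {0,3,5,10}→4  {3,5,7,10}→12  {3,5,9,10}→6  {5,7,9,10}→12  {5,8,9,10}→4  {7,8,9,10}→4
  5 left: {0,3,5,7,10}→20  {0,3,5,9,10}→10  {3,5,7,9,10}→30  {3,5,8,9,10}→10  {5,7,8,9,10}→20  {6,7,8,9,10}→4
  6 left: {0,3,5,7,9,10}→60  {0,3,5,8,9,10}→20  {3,5,7,8,9,10}→60  {4,6,7,8,9,10}→4  {5,6,7,8,9,10}→24
  7 left: {0,3,5,7,8,9,10}→140  {2,4,6,7,8,9,10}→4  {3,5,6,7,8,9,10}→84  {4,5,6,7,8,9,10}→28
  8 left: {0,3,5,6,7,8,9,10}→224  {1,2,4,6,7,8,9,10}→4  {2,4,5,6,7,8,9,10}→32  {3,4,5,6,7,8,9,10}→112
  9 left: {0,3,4,5,6,7,8,9,10}→336  {1,2,4,5,6,7,8,9,10}→36  {2,3,4,5,6,7,8,9,10}→144
  placing 0:s first → 180 extensions
  placing 1:p first → 480 extensions
total linear extensions = 660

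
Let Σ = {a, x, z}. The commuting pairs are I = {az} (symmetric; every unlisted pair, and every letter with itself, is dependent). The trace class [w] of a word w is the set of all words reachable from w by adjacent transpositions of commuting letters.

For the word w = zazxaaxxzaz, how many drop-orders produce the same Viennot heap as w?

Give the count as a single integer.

#0=z has no predecessor
#1=a has no predecessor
#2=z depends on [0:z]
#3=x depends on [1:a, 2:z]
#4=a depends on [3:x]
#5=a depends on [4:a]
#6=x depends on [5:a]
#7=x depends on [6:x]
#8=z depends on [7:x]
#9=a depends on [7:x]
#10=z depends on [8:z]
sources: [0:z, 1:a]
N(rest) = Σ N(rest − s) over sources s of rest; N(one piece) = 1:
  size 1 → [9]=1  [10]=1
  size 2 → [8,10]=1  [9,10]=2
  size 3 → [8,9,10]=3
  size 4 → [7,8,9,10]=3
  size 5 → [6,7,8,9,10]=3
  size 6 → [5,6,7,8,9,10]=3
  size 7 → [4,5,6,7,8,9,10]=3
  size 8 → [3,4,5,6,7,8,9,10]=3
  size 9 → [1,3,4,5,6,7,8,9,10]=3  [2,3,4,5,6,7,8,9,10]=3
  first=0(z) contributes 6
  first=1(a) contributes 3
|[w]| = 9

9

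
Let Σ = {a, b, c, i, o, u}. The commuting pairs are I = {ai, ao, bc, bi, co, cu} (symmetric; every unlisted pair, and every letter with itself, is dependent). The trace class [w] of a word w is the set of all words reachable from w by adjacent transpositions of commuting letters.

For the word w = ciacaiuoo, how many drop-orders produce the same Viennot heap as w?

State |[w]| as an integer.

drop 0:c onto floor
drop 1:i onto {0:c}
drop 2:a onto {0:c}
drop 3:c onto {1:i, 2:a}
drop 4:a onto {3:c}
drop 5:i onto {3:c}
drop 6:u onto {4:a, 5:i}
drop 7:o onto {6:u}
drop 8:o onto {7:o}
ground layer = {0:c}
drop-orders for the pieces not yet dropped (sum over which currently-grounded one goes next):
  1 to go: {8} 1
  2 to go: {7,8} 1
  3 to go: {6,7,8} 1
  4 to go: {4,6,7,8} 1  {5,6,7,8} 1
  5 to go: {4,5,6,7,8} 2
  6 to go: {3,4,5,6,7,8} 2
  7 to go: {1,3,4,5,6,7,8} 2  {2,3,4,5,6,7,8} 2
  if 0:c drops first: 4 orders

4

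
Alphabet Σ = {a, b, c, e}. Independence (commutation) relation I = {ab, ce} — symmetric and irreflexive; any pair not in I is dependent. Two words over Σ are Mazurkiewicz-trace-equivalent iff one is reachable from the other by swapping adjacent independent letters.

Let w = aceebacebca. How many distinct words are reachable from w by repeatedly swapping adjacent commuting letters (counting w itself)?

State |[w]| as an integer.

12

drop 0:a onto floor
drop 1:c onto {0:a}
drop 2:e onto {0:a}
drop 3:e onto {2:e}
drop 4:b onto {1:c, 3:e}
drop 5:a onto {1:c, 3:e}
drop 6:c onto {4:b, 5:a}
drop 7:e onto {4:b, 5:a}
drop 8:b onto {6:c, 7:e}
drop 9:c onto {8:b}
drop 10:a onto {9:c}
ground layer = {0:a}
drop-orders for the pieces not yet dropped (sum over which currently-grounded one goes next):
  1 to go: {10} 1
  2 to go: {9,10} 1
  3 to go: {8,9,10} 1
  4 to go: {6,8,9,10} 1  {7,8,9,10} 1
  5 to go: {6,7,8,9,10} 2
  6 to go: {4,6,7,8,9,10} 2  {5,6,7,8,9,10} 2
  7 to go: {4,5,6,7,8,9,10} 4
  8 to go: {1,4,5,6,7,8,9,10} 4  {3,4,5,6,7,8,9,10} 4
  9 to go: {1,3,4,5,6,7,8,9,10} 8  {2,3,4,5,6,7,8,9,10} 4
  if 0:a drops first: 12 orders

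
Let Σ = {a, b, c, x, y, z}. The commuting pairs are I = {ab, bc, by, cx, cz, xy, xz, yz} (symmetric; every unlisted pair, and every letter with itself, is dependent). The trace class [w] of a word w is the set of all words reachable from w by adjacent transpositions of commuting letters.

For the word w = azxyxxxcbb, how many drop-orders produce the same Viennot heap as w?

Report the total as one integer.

drop 0:a onto floor
drop 1:z onto {0:a}
drop 2:x onto {0:a}
drop 3:y onto {0:a}
drop 4:x onto {2:x}
drop 5:x onto {4:x}
drop 6:x onto {5:x}
drop 7:c onto {3:y}
drop 8:b onto {1:z, 6:x}
drop 9:b onto {8:b}
ground layer = {0:a}
drop-orders for the pieces not yet dropped (sum over which currently-grounded one goes next):
  1 to go: {7} 1  {9} 1
  2 to go: {3,7} 1  {7,9} 2  {8,9} 1
  3 to go: {1,8,9} 1  {3,7,9} 3  {6,8,9} 1  {7,8,9} 3
  4 to go: {1,6,8,9} 2  {1,7,8,9} 4  {3,7,8,9} 6  {5,6,8,9} 1  {6,7,8,9} 4
  5 to go: {1,3,7,8,9} 10  {1,5,6,8,9} 3  {1,6,7,8,9} 10  {3,6,7,8,9} 10  {4,5,6,8,9} 1  {5,6,7,8,9} 5
  6 to go: {1,3,6,7,8,9} 30  {1,4,5,6,8,9} 4  {1,5,6,7,8,9} 18  {2,4,5,6,8,9} 1  {3,5,6,7,8,9} 15  {4,5,6,7,8,9} 6
  7 to go: {1,2,4,5,6,8,9} 5  {1,3,5,6,7,8,9} 63  {1,4,5,6,7,8,9} 28  {2,4,5,6,7,8,9} 7  {3,4,5,6,7,8,9} 21
  8 to go: {1,2,4,5,6,7,8,9} 40  {1,3,4,5,6,7,8,9} 112  {2,3,4,5,6,7,8,9} 28
  if 0:a drops first: 180 orders

180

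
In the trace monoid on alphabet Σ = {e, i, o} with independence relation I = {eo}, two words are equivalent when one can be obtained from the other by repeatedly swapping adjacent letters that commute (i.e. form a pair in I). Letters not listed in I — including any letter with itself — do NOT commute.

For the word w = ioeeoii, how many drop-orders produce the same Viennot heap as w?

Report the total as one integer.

drop 0:i onto floor
drop 1:o onto {0:i}
drop 2:e onto {0:i}
drop 3:e onto {2:e}
drop 4:o onto {1:o}
drop 5:i onto {3:e, 4:o}
drop 6:i onto {5:i}
ground layer = {0:i}
drop-orders for the pieces not yet dropped (sum over which currently-grounded one goes next):
  1 to go: {6} 1
  2 to go: {5,6} 1
  3 to go: {3,5,6} 1  {4,5,6} 1
  4 to go: {1,4,5,6} 1  {2,3,5,6} 1  {3,4,5,6} 2
  5 to go: {1,3,4,5,6} 3  {2,3,4,5,6} 3
  if 0:i drops first: 6 orders

6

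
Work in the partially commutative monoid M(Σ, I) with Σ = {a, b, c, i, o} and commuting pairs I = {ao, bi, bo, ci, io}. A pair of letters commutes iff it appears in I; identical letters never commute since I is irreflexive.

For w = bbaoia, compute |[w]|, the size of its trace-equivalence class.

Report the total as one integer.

6

piece 0:b — minimal
piece 1:b rests on {0:b}
piece 2:a rests on {1:b}
piece 3:o — minimal
piece 4:i rests on {2:a}
piece 5:a rests on {4:i}
minimal pieces: {0:b, 3:o}
ways to finish when only these pieces remain (= sum over removing one remaining piece with nothing left below it):
  1 left: {3}→1  {5}→1
  2 left: {3,5}→2  {4,5}→1
  3 left: {2,4,5}→1  {3,4,5}→3
  4 left: {1,2,4,5}→1  {2,3,4,5}→4
  placing 0:b first → 5 extensions
  placing 3:o first → 1 extensions
total linear extensions = 6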